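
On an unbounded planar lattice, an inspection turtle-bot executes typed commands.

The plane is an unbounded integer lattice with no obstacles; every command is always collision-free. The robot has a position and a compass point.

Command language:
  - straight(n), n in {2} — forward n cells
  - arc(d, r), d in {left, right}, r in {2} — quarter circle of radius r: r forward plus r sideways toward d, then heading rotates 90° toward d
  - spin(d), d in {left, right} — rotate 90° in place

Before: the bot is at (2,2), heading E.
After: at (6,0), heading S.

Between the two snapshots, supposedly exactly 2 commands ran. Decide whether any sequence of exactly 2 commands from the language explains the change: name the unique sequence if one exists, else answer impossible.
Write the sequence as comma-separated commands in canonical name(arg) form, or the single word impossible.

key: cell and facing (now S) both changed — the 2 commands mix motion and turning
t0: at (2,2), heading E
t=1 straight(2) ⇒ at (4,2), heading E
t=2 arc(right, 2) ⇒ at (6,0), heading S
all 25 alternatives checked — unique.

straight(2), arc(right, 2)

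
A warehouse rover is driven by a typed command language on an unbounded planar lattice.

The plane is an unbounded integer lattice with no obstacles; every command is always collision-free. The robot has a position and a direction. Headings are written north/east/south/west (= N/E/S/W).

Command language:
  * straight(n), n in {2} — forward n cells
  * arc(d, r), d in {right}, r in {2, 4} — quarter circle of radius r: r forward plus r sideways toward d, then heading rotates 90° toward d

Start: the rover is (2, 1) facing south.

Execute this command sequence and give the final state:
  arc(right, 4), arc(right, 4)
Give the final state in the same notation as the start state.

(-6, 1) facing north

t0: (2, 1) facing south
step 1 (arc(right, 4)): (-2, -3) facing west
step 2 (arc(right, 4)): (-6, 1) facing north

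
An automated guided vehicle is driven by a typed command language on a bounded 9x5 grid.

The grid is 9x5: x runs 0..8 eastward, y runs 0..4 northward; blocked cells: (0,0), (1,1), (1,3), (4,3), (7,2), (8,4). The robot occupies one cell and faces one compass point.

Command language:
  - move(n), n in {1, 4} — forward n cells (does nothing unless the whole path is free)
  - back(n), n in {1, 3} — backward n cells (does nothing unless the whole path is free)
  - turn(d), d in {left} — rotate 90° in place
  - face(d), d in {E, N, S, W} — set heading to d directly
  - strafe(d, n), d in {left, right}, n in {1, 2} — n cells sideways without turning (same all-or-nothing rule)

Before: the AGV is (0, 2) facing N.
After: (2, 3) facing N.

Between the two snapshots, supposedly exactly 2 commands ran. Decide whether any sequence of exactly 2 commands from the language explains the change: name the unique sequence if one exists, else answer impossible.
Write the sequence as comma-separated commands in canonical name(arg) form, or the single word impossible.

strafe(right, 2), move(1)

key: heading stays N — no command in the sequence turns
initial: (0, 2) facing N
1. strafe(right, 2) → (2, 2) facing N
2. move(1) → (2, 3) facing N
all 169 alternatives checked — unique.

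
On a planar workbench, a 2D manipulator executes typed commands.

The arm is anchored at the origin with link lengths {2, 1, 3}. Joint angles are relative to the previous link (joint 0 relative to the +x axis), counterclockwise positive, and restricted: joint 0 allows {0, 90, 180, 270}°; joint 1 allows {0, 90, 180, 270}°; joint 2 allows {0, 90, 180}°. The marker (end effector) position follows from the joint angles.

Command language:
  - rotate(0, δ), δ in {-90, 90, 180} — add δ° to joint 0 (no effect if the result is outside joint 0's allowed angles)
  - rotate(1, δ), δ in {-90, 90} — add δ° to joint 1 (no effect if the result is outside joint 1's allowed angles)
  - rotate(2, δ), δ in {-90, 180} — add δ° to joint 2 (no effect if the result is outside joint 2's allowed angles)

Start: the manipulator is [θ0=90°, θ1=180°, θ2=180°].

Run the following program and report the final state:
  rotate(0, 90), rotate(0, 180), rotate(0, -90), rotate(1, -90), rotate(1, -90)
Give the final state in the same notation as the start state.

[θ0=270°, θ1=0°, θ2=180°]

from: [θ0=90°, θ1=180°, θ2=180°]
step 1 (rotate(0, 90)): [θ0=180°, θ1=180°, θ2=180°]
step 2 (rotate(0, 180)): [θ0=0°, θ1=180°, θ2=180°]
step 3 (rotate(0, -90)): [θ0=270°, θ1=180°, θ2=180°]
step 4 (rotate(1, -90)): [θ0=270°, θ1=90°, θ2=180°]
step 5 (rotate(1, -90)): [θ0=270°, θ1=0°, θ2=180°]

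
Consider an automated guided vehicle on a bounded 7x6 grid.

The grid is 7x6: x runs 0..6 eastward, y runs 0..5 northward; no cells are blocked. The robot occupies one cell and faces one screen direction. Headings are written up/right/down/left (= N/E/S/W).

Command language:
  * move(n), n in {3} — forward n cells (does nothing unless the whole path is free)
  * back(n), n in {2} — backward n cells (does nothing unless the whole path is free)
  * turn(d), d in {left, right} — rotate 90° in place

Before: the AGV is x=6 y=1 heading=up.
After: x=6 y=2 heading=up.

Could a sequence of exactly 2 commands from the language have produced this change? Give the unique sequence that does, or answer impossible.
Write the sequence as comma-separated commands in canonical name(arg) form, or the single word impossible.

move(3), back(2)

key: heading stays N — no command in the sequence turns
start: x=6 y=1 heading=up
step 1 (move(3)): x=6 y=4 heading=up
step 2 (back(2)): x=6 y=2 heading=up
no rival 2-sequence matches.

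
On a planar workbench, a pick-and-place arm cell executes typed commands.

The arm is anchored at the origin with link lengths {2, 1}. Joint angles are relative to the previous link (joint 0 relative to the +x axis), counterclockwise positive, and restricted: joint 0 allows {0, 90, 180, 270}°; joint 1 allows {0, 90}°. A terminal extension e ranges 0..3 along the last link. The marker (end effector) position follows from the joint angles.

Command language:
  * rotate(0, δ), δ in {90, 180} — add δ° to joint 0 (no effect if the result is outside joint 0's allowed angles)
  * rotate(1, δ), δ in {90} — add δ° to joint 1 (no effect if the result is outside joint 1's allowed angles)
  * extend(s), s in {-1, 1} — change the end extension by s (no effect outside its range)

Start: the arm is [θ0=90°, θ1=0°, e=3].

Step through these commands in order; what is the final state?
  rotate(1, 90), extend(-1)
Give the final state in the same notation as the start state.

begin: [θ0=90°, θ1=0°, e=3]
1. rotate(1, 90) → [θ0=90°, θ1=90°, e=3]
2. extend(-1) → [θ0=90°, θ1=90°, e=2]

[θ0=90°, θ1=90°, e=2]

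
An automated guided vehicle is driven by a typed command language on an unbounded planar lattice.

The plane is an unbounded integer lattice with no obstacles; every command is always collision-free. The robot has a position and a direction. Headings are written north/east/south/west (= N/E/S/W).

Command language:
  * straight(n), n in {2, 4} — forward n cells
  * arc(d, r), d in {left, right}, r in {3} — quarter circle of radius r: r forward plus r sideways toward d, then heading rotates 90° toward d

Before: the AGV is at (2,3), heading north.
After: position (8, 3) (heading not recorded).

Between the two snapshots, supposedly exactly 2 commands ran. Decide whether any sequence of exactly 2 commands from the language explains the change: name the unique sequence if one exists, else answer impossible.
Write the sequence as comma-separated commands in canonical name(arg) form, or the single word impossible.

start: at (2,3), heading north
[1] after arc(right, 3): at (5,6), heading east
[2] after arc(right, 3): at (8,3), heading south
no rival 2-sequence matches.

arc(right, 3), arc(right, 3)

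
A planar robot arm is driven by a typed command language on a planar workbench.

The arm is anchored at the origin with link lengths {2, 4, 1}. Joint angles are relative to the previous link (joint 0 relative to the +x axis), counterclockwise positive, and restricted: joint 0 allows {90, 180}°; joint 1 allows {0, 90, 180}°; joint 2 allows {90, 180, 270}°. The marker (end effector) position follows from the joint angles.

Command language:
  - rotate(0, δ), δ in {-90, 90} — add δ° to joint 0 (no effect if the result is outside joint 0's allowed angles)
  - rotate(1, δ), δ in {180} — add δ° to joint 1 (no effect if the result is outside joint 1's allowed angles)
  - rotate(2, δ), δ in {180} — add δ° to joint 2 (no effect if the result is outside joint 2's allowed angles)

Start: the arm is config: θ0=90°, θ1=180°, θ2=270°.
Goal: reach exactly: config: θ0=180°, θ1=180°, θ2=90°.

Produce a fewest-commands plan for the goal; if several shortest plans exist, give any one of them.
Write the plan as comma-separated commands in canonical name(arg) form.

rotate(0, 90), rotate(2, 180)

t0: config: θ0=90°, θ1=180°, θ2=270°
t=1 rotate(0, 90) ⇒ config: θ0=180°, θ1=180°, θ2=270°
t=2 rotate(2, 180) ⇒ config: θ0=180°, θ1=180°, θ2=90°
minimal: 2 command(s), checked below 2.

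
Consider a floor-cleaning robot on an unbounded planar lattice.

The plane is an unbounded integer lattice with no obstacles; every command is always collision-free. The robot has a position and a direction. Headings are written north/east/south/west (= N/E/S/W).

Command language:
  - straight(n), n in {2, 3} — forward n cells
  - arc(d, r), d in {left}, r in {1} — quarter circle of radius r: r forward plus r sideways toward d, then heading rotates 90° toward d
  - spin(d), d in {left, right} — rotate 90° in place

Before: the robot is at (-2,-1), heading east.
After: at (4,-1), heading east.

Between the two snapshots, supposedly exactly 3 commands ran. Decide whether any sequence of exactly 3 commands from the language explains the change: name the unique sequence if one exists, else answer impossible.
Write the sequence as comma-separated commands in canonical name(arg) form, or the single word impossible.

key: heading stays E — no command in the sequence turns
begin: at (-2,-1), heading east
t=1 straight(2) ⇒ at (0,-1), heading east
t=2 straight(2) ⇒ at (2,-1), heading east
t=3 straight(2) ⇒ at (4,-1), heading east
no rival 3-sequence matches.

straight(2), straight(2), straight(2)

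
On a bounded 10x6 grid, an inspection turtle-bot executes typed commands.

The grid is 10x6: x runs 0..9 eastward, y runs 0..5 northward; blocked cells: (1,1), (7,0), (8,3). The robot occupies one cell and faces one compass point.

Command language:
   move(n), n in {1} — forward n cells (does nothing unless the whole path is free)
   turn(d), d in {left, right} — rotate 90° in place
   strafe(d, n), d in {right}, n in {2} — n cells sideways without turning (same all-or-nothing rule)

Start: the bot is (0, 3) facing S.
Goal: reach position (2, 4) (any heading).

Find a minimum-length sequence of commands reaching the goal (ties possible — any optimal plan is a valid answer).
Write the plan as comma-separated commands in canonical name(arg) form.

turn(right), turn(right), move(1), strafe(right, 2)

t0: (0, 3) facing S
t=1 turn(right) ⇒ (0, 3) facing W
t=2 turn(right) ⇒ (0, 3) facing N
t=3 move(1) ⇒ (0, 4) facing N
t=4 strafe(right, 2) ⇒ (2, 4) facing N
no 3-step plan works, so 4 is optimal.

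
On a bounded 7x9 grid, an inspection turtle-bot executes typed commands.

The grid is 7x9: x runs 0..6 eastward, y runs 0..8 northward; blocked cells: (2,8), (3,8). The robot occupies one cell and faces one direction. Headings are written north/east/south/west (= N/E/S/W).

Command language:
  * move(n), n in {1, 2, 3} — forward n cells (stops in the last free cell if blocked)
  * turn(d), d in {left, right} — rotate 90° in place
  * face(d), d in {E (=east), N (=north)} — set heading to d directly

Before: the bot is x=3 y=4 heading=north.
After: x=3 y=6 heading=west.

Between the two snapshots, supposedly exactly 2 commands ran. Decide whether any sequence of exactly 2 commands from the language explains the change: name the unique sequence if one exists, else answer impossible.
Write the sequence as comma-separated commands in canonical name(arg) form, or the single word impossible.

key: cell and facing (now W) both changed — the 2 commands mix motion and turning
start: x=3 y=4 heading=north
step 1 (move(2)): x=3 y=6 heading=north
step 2 (turn(left)): x=3 y=6 heading=west
no other 2-command option fits: unique.

move(2), turn(left)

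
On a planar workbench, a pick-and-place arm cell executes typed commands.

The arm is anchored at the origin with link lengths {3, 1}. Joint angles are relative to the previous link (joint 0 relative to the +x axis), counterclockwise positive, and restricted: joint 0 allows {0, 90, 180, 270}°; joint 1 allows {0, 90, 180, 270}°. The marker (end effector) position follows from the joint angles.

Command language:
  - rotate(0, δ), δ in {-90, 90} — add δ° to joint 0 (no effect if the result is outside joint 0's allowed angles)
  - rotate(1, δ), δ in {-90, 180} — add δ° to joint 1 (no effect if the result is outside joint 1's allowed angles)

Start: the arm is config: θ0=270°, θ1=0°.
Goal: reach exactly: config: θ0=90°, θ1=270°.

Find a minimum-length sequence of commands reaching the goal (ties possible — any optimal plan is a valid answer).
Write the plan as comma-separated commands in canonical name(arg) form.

rotate(1, -90), rotate(0, 90), rotate(0, 90)

begin: config: θ0=270°, θ1=0°
step 1 (rotate(1, -90)): config: θ0=270°, θ1=270°
step 2 (rotate(0, 90)): config: θ0=0°, θ1=270°
step 3 (rotate(0, 90)): config: θ0=90°, θ1=270°
no 2-step plan works, so 3 is optimal.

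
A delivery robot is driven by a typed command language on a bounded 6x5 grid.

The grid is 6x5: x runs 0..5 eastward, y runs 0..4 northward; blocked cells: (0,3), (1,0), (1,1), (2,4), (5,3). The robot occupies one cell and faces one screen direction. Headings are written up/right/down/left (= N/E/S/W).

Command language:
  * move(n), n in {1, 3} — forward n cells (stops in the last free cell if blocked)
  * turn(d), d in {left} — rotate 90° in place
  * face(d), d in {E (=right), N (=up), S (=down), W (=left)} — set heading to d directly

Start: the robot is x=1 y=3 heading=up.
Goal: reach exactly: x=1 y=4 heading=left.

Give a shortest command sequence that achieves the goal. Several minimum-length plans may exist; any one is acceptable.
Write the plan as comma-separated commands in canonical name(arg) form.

begin: x=1 y=3 heading=up
step 1 (move(3)): x=1 y=4 heading=up
step 2 (face(W)): x=1 y=4 heading=left
no 1-step plan works, so 2 is optimal.

move(3), face(W)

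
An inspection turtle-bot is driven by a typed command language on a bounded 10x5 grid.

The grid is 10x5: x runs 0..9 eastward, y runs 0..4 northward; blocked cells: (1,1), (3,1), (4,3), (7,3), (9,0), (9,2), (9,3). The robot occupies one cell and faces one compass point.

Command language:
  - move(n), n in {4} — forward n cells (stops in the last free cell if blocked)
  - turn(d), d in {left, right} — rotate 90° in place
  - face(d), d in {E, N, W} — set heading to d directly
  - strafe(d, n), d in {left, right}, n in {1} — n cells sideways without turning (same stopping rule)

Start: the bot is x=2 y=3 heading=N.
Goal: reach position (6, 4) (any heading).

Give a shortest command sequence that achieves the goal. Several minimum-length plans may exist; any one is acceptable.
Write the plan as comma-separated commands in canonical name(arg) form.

from: x=2 y=3 heading=N
step 1 (move(4)): x=2 y=4 heading=N
step 2 (face(E)): x=2 y=4 heading=E
step 3 (move(4)): x=6 y=4 heading=E
minimal: 3 command(s), checked below 3.

move(4), face(E), move(4)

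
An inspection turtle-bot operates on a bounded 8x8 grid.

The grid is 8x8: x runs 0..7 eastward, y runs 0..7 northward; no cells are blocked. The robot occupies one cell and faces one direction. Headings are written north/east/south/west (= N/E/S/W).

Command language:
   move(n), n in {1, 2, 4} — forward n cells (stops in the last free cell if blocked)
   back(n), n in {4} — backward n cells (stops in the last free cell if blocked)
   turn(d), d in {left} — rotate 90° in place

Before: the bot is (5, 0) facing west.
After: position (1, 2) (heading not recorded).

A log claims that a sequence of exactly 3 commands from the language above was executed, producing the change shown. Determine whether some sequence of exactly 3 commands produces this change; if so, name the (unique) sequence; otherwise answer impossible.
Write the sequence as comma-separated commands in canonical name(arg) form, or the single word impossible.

impossible

every 3-command combo misses the target.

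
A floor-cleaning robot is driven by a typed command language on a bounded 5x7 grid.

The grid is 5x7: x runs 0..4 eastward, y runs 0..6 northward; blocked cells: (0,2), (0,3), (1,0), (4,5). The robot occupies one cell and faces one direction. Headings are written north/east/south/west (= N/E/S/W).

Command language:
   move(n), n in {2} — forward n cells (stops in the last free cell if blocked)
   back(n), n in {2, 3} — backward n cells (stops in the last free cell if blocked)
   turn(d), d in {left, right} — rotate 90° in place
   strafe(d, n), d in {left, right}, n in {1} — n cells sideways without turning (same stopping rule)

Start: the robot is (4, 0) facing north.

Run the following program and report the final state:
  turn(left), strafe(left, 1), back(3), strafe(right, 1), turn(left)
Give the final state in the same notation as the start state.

from: (4, 0) facing north
step 1 (turn(left)): (4, 0) facing west
step 2 (strafe(left, 1)): (4, 0) facing west
step 3 (back(3)): (4, 0) facing west
step 4 (strafe(right, 1)): (4, 1) facing west
step 5 (turn(left)): (4, 1) facing south

(4, 1) facing south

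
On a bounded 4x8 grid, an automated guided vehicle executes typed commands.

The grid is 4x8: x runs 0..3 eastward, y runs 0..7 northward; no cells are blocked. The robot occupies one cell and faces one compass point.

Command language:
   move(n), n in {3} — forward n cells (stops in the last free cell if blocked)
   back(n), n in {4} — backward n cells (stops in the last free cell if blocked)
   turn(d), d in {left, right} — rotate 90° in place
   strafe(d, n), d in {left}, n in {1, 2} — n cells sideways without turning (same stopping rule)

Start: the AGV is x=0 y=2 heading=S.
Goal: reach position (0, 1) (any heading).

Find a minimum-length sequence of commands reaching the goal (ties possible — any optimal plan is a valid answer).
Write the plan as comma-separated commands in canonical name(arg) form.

begin: x=0 y=2 heading=S
step 1 (turn(right)): x=0 y=2 heading=W
step 2 (strafe(left, 1)): x=0 y=1 heading=W
shorter routes all fall short; 2 is best.

turn(right), strafe(left, 1)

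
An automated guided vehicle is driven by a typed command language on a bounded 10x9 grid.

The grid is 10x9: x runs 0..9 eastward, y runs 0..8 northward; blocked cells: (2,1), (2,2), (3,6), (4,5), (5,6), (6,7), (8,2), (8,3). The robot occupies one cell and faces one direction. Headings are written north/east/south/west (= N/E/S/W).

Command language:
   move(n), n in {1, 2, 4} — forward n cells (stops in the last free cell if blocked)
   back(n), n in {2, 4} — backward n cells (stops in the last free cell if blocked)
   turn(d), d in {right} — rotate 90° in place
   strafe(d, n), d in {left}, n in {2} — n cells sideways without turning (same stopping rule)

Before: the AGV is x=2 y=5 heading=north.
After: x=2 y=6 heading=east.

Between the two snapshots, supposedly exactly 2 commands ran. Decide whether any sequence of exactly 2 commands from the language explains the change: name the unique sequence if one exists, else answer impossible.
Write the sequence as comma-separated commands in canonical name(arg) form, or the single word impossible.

move(1), turn(right)

key: running turn(right) before move(1) would end elsewhere — order is forced
from: x=2 y=5 heading=north
step 1 (move(1)): x=2 y=6 heading=north
step 2 (turn(right)): x=2 y=6 heading=east
no other 2-command option fits: unique.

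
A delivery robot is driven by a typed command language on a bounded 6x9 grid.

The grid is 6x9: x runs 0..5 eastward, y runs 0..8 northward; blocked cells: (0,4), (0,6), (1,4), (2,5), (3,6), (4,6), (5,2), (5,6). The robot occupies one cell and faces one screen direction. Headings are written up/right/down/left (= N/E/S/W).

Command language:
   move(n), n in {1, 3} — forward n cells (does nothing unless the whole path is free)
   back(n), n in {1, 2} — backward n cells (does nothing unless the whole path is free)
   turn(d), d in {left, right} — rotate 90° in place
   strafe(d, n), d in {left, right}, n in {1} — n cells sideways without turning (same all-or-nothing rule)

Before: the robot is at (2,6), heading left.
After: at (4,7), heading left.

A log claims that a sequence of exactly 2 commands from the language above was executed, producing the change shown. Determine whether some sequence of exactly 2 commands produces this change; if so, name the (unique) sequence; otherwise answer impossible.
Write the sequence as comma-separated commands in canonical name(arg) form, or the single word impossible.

strafe(right, 1), back(2)

key: running back(2) before strafe(right, 1) would end elsewhere — order is forced
from: at (2,6), heading left
step 1 (strafe(right, 1)): at (2,7), heading left
step 2 (back(2)): at (4,7), heading left
uniquely the one of 64 2-step routes that fits.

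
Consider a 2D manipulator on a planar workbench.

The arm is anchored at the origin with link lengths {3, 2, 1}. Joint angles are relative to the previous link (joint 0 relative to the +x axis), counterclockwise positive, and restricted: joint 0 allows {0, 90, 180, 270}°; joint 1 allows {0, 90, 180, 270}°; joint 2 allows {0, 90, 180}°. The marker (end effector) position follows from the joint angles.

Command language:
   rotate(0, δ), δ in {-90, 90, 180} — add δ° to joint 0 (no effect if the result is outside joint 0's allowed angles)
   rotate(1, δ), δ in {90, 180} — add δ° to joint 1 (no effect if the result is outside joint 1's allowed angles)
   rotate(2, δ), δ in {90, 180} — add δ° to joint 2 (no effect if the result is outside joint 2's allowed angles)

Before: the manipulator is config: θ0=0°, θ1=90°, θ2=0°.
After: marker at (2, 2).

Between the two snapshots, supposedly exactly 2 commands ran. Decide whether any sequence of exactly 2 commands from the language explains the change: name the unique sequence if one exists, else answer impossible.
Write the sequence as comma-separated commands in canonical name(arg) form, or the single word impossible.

key: order matters: swapping rotate(2, 90) and rotate(2, 180) lands elsewhere
begin: config: θ0=0°, θ1=90°, θ2=0°
t=1 rotate(2, 90) ⇒ config: θ0=0°, θ1=90°, θ2=90°
t=2 rotate(2, 180) ⇒ config: θ0=0°, θ1=90°, θ2=90°
no rival 2-sequence matches.

rotate(2, 90), rotate(2, 180)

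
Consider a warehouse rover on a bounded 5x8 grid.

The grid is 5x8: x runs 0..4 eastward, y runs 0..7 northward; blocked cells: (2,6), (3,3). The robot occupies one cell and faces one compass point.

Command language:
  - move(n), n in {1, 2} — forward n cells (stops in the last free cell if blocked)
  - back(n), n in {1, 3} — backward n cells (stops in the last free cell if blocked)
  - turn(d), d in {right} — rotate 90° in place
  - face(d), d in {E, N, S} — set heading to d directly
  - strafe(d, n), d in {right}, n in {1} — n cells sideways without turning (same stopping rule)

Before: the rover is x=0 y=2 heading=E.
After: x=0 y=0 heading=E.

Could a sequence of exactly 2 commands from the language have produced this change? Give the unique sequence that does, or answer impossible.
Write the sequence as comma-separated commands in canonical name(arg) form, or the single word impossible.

strafe(right, 1), strafe(right, 1)

key: heading stays E — no command in the sequence turns
initial: x=0 y=2 heading=E
1. strafe(right, 1) → x=0 y=1 heading=E
2. strafe(right, 1) → x=0 y=0 heading=E
no rival 2-sequence matches.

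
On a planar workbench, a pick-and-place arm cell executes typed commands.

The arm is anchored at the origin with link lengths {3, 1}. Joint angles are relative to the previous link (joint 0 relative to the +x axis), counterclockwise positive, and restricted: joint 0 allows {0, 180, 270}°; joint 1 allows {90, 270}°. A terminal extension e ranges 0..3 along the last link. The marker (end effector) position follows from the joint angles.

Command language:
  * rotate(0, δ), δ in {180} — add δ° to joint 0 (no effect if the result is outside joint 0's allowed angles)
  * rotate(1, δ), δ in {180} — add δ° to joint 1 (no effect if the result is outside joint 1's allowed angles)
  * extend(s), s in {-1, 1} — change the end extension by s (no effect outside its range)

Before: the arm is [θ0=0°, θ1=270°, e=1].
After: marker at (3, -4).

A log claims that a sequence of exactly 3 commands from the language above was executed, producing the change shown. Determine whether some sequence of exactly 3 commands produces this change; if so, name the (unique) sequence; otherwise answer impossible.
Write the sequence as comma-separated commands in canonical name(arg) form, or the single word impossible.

begin: [θ0=0°, θ1=270°, e=1]
[1] after extend(1): [θ0=0°, θ1=270°, e=2]
[2] after extend(1): [θ0=0°, θ1=270°, e=3]
[3] after extend(1): [θ0=0°, θ1=270°, e=3]
no other 3-command option fits: unique.

extend(1), extend(1), extend(1)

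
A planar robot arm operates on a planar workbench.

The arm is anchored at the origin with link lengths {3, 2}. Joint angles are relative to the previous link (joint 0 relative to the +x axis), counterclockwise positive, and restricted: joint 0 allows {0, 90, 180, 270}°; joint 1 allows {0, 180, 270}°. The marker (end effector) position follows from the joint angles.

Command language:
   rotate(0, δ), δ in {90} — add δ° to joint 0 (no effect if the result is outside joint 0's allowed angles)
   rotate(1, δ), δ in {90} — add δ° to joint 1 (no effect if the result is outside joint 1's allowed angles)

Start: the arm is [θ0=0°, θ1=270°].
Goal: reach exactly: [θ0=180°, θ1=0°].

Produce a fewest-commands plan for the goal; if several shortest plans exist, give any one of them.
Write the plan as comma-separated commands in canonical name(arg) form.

begin: [θ0=0°, θ1=270°]
[1] after rotate(1, 90): [θ0=0°, θ1=0°]
[2] after rotate(0, 90): [θ0=90°, θ1=0°]
[3] after rotate(0, 90): [θ0=180°, θ1=0°]
shorter routes all fall short; 3 is best.

rotate(1, 90), rotate(0, 90), rotate(0, 90)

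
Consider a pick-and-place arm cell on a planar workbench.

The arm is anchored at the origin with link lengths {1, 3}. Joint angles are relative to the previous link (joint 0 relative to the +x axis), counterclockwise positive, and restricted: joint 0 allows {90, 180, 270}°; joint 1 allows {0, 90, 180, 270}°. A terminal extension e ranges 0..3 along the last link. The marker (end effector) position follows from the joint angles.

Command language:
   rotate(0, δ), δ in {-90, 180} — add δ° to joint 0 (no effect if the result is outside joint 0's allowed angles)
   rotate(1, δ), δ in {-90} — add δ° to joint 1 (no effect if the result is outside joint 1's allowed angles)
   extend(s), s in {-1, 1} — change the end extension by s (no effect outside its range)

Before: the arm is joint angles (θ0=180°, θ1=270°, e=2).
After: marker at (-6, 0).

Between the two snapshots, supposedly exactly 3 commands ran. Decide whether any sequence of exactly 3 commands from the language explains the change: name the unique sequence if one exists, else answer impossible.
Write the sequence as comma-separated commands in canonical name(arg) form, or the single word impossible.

initial: joint angles (θ0=180°, θ1=270°, e=2)
t=1 rotate(1, -90) ⇒ joint angles (θ0=180°, θ1=180°, e=2)
t=2 rotate(1, -90) ⇒ joint angles (θ0=180°, θ1=90°, e=2)
t=3 rotate(1, -90) ⇒ joint angles (θ0=180°, θ1=0°, e=2)
uniquely the one of 125 3-step routes that fits.

rotate(1, -90), rotate(1, -90), rotate(1, -90)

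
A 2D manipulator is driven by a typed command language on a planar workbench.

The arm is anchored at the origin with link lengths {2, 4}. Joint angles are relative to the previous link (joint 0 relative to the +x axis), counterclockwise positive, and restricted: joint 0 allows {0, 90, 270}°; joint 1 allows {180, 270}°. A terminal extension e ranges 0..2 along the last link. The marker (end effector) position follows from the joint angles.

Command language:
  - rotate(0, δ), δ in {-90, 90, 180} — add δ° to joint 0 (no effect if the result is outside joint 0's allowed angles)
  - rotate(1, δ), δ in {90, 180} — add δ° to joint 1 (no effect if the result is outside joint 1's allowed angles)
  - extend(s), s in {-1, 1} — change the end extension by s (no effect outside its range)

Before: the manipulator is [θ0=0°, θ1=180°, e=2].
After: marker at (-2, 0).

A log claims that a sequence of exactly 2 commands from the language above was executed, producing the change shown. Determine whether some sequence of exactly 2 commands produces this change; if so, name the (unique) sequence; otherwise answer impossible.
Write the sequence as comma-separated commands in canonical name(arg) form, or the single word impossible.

extend(-1), extend(-1)

from: [θ0=0°, θ1=180°, e=2]
step 1 (extend(-1)): [θ0=0°, θ1=180°, e=1]
step 2 (extend(-1)): [θ0=0°, θ1=180°, e=0]
uniquely the one of 49 2-step routes that fits.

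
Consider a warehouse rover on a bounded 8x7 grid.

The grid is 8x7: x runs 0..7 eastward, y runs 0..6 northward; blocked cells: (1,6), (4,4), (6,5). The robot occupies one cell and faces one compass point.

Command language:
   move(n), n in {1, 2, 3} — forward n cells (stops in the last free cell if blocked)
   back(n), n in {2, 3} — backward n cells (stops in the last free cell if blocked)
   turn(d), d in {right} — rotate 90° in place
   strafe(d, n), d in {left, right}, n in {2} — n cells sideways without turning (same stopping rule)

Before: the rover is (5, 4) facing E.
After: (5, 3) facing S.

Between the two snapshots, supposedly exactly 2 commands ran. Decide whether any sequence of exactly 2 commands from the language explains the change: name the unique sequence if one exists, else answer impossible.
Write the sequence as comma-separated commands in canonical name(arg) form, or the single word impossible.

key: cell and facing (now S) both changed — the 2 commands mix motion and turning
t0: (5, 4) facing E
step 1 (turn(right)): (5, 4) facing S
step 2 (move(1)): (5, 3) facing S
uniquely the one of 64 2-step routes that fits.

turn(right), move(1)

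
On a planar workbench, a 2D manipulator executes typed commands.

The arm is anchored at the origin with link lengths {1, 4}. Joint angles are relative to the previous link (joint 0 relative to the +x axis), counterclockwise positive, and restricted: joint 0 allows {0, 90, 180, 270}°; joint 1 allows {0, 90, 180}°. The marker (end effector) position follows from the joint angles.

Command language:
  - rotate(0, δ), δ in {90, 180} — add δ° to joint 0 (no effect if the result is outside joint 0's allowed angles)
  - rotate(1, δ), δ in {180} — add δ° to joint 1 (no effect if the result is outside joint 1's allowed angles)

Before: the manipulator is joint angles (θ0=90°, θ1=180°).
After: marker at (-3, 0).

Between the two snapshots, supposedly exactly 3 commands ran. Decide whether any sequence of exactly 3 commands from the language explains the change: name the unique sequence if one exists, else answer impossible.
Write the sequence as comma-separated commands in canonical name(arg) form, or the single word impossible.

rotate(0, 90), rotate(0, 90), rotate(0, 90)

t0: joint angles (θ0=90°, θ1=180°)
[1] after rotate(0, 90): joint angles (θ0=180°, θ1=180°)
[2] after rotate(0, 90): joint angles (θ0=270°, θ1=180°)
[3] after rotate(0, 90): joint angles (θ0=0°, θ1=180°)
no rival 3-sequence matches.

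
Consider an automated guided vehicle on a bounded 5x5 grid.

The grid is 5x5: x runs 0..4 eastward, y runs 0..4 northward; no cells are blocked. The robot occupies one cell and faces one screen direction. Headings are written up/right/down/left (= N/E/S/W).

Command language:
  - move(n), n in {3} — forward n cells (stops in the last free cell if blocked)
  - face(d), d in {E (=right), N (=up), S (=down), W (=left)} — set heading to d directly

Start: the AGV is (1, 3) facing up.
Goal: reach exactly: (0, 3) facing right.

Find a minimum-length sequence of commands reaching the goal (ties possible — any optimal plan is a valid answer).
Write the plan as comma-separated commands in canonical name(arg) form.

start: (1, 3) facing up
step 1 (face(W)): (1, 3) facing left
step 2 (move(3)): (0, 3) facing left
step 3 (face(E)): (0, 3) facing right
no 2-step plan works, so 3 is optimal.

face(W), move(3), face(E)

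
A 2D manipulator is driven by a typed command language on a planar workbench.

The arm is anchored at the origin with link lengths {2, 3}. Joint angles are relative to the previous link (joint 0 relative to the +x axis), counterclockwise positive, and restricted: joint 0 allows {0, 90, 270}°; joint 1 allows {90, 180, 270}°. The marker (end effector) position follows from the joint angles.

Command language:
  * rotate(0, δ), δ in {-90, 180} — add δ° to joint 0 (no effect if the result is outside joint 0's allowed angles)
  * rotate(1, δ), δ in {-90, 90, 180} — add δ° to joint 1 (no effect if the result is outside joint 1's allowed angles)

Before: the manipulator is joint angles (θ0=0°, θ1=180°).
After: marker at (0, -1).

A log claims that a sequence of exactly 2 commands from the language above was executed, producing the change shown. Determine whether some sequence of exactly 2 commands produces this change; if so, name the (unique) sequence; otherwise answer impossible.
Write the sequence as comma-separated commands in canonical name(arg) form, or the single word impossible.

rotate(0, -90), rotate(0, 180)

key: order matters: swapping rotate(0, -90) and rotate(0, 180) lands elsewhere
from: joint angles (θ0=0°, θ1=180°)
step 1 (rotate(0, -90)): joint angles (θ0=270°, θ1=180°)
step 2 (rotate(0, 180)): joint angles (θ0=90°, θ1=180°)
no rival 2-sequence matches.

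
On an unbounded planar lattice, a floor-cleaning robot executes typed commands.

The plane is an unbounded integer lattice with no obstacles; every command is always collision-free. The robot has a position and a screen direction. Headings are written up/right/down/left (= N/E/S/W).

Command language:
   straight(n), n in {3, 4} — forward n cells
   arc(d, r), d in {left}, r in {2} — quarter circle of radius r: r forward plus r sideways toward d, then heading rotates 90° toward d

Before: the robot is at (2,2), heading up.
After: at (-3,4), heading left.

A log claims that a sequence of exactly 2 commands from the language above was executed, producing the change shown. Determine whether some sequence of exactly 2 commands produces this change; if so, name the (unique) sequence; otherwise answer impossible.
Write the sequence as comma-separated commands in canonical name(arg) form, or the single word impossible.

arc(left, 2), straight(3)

key: order matters: swapping arc(left, 2) and straight(3) lands elsewhere
t0: at (2,2), heading up
step 1 (arc(left, 2)): at (0,4), heading left
step 2 (straight(3)): at (-3,4), heading left
no rival 2-sequence matches.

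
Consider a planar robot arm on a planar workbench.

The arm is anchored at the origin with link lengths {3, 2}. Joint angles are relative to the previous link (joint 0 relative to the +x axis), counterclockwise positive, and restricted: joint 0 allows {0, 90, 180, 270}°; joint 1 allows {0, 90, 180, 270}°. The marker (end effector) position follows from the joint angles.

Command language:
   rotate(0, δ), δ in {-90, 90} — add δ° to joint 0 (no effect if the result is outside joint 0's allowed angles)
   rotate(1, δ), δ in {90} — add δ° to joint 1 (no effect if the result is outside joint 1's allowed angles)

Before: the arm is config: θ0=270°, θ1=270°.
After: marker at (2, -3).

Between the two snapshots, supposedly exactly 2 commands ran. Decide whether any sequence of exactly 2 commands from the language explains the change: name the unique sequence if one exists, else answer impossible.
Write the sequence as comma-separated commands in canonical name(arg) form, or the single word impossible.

rotate(1, 90), rotate(1, 90)

start: config: θ0=270°, θ1=270°
step 1 (rotate(1, 90)): config: θ0=270°, θ1=0°
step 2 (rotate(1, 90)): config: θ0=270°, θ1=90°
uniquely the one of 9 2-step routes that fits.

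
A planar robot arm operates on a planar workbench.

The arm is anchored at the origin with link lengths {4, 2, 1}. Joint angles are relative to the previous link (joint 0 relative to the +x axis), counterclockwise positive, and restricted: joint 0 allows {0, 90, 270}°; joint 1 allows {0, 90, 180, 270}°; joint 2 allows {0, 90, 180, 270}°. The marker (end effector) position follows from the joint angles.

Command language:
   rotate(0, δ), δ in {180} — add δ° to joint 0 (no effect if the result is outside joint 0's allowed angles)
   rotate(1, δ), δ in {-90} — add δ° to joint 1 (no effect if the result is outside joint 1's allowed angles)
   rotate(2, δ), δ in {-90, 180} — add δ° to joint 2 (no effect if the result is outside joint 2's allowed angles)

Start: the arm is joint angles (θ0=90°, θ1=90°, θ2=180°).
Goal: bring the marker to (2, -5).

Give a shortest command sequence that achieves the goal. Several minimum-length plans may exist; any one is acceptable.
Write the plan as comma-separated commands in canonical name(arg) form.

rotate(0, 180), rotate(2, -90), rotate(2, 180)

initial: joint angles (θ0=90°, θ1=90°, θ2=180°)
1. rotate(0, 180) → joint angles (θ0=270°, θ1=90°, θ2=180°)
2. rotate(2, -90) → joint angles (θ0=270°, θ1=90°, θ2=90°)
3. rotate(2, 180) → joint angles (θ0=270°, θ1=90°, θ2=270°)
shorter routes all fall short; 3 is best.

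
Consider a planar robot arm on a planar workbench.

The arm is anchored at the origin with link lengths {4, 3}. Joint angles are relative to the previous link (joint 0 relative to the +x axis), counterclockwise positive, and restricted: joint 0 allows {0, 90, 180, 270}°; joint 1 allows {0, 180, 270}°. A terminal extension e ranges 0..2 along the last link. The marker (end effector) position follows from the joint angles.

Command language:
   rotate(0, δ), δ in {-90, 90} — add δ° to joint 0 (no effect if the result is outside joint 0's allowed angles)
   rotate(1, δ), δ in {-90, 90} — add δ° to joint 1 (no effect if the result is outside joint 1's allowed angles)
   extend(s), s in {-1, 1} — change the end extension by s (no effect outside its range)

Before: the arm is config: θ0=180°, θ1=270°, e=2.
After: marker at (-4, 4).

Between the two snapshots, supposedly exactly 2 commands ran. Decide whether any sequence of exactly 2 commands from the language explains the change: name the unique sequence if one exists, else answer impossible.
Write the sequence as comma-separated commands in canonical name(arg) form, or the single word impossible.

extend(1), extend(-1)

key: order matters: swapping extend(1) and extend(-1) lands elsewhere
initial: config: θ0=180°, θ1=270°, e=2
t=1 extend(1) ⇒ config: θ0=180°, θ1=270°, e=2
t=2 extend(-1) ⇒ config: θ0=180°, θ1=270°, e=1
uniquely the one of 36 2-step routes that fits.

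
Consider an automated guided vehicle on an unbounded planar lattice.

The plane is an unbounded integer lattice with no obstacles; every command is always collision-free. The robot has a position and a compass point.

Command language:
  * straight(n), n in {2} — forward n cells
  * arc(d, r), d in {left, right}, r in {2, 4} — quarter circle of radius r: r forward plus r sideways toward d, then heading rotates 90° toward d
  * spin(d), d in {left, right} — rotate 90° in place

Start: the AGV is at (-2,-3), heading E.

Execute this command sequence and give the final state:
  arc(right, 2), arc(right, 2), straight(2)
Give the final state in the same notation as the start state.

at (-4,-7), heading W

initial: at (-2,-3), heading E
[1] after arc(right, 2): at (0,-5), heading S
[2] after arc(right, 2): at (-2,-7), heading W
[3] after straight(2): at (-4,-7), heading W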